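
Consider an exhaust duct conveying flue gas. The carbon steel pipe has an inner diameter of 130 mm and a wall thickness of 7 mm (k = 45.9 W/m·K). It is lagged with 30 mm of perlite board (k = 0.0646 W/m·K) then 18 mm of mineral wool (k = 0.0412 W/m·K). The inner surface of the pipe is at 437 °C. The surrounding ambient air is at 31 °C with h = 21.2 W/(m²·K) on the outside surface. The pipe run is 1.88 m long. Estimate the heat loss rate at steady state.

Treating each annulus and film as a series resistance:
R_carbon steel pipe wall = ln(72/65)/(2π×45.9×1.88) = 1.886×10^-4 K/W
R_perlite board = ln(102/72)/(2π×0.0646×1.88) = 0.4564 K/W
R_mineral wool = ln(120/102)/(2π×0.0412×1.88) = 0.3339 K/W
R_outer film = 1/(h_o·2πr_oL) = 1/(21.2×2π×0.12×1.88) = 0.03328 K/W
R_total = 0.8239 K/W
Q = ΔT/R_total = 406/0.8239

Q ≈ 493 W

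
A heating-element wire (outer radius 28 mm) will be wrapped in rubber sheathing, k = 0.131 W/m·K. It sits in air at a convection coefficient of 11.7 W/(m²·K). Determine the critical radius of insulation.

For a cylinder r_cr = k/h = 0.131/11.7
r_cr = 11.2 mm; since the bare radius (28 mm) is above r_cr, any added insulation will reduce heat loss.

r_cr ≈ 11.2 mm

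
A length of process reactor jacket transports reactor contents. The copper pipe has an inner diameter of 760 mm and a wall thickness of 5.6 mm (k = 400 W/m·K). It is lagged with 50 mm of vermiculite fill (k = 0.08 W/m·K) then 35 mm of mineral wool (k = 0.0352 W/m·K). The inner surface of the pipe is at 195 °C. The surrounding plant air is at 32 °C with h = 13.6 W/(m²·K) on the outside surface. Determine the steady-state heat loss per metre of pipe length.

q′ ≈ 264 W/m

Treating each annulus and film as a series resistance:
R_copper pipe wall = ln(385.6/380)/(2π×400×1) = 5.821×10^-6 K/W
R_vermiculite fill = ln(435.6/385.6)/(2π×0.08×1) = 0.2426 K/W
R_mineral wool = ln(470.6/435.6)/(2π×0.0352×1) = 0.3494 K/W
R_outer film = 1/(h_o·2πr_oL) = 1/(13.6×2π×0.4706×1) = 0.02487 K/W
R_total = 0.6169 K/W
Q = ΔT/R_total = 163/0.6169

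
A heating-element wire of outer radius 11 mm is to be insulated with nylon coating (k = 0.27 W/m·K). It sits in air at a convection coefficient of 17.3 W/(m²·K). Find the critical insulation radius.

For a cylinder r_cr = k/h = 0.27/17.3
r_cr = 15.6 mm; since the bare radius (11 mm) is below r_cr, adding a thin layer of insulation will *increase* heat loss.

r_cr ≈ 15.6 mm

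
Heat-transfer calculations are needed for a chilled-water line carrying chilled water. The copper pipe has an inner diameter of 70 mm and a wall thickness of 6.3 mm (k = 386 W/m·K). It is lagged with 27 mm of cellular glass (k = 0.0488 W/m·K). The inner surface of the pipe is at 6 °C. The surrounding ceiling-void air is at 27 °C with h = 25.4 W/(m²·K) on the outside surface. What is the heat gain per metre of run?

For a radial system each layer contributes R = ln(r_out/r_in)/(2πkL); films add R = 1/(hA).
R_copper pipe wall = ln(41.3/35)/(2π×386×1) = 6.824×10^-5 K/W
R_cellular glass = ln(68.3/41.3)/(2π×0.0488×1) = 1.641 K/W
R_outer film = 1/(h_o·2πr_oL) = 1/(25.4×2π×0.0683×1) = 0.09174 K/W
R_total = 1.732 K/W
Q = ΔT/R_total = 21/1.732

q′ ≈ 12.1 W/m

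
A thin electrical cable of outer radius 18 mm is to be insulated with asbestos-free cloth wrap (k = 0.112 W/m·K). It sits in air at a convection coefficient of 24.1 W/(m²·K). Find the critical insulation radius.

For a cylinder r_cr = k/h = 0.112/24.1
r_cr = 4.65 mm; since the bare radius (18 mm) is above r_cr, any added insulation will reduce heat loss.

r_cr ≈ 4.65 mm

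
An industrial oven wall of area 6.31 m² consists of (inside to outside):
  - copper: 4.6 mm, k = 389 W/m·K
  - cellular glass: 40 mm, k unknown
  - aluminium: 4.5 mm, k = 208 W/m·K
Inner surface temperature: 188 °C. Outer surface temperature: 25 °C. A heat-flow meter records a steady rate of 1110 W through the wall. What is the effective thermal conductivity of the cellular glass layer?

Using the resistance-network approach (series):
R_copper = L/(kA) = 0.0046/(389×6.31) = 1.874×10^-6 K/W
R_aluminium = L/(kA) = 0.0045/(208×6.31) = 3.429×10^-6 K/W
Sum of known resistances R_other = 5.303×10^-6 K/W
Total R = ΔT/Q = 163/1110 = 0.1468 K/W
R_cellular glass = R_total − R_other = 0.1468 K/W
k = L/(R·A) = 0.04/(0.1468×6.31)

k ≈ 0.0432 W/(m·K)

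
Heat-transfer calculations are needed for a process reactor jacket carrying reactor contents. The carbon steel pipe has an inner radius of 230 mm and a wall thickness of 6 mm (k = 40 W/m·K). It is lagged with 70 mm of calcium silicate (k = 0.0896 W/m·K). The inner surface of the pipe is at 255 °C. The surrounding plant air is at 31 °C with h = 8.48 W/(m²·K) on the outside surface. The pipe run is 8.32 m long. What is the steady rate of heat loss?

Cylindrical conduction, so R = ln(r₂/r₁)/(2πkL) per layer, in series:
R_carbon steel pipe wall = ln(236/230)/(2π×40×8.32) = 1.232×10^-5 K/W
R_calcium silicate = ln(306/236)/(2π×0.0896×8.32) = 0.05546 K/W
R_outer film = 1/(h_o·2πr_oL) = 1/(8.48×2π×0.306×8.32) = 0.007372 K/W
R_total = 0.06284 K/W
Q = ΔT/R_total = 224/0.06284

Q ≈ 3560 W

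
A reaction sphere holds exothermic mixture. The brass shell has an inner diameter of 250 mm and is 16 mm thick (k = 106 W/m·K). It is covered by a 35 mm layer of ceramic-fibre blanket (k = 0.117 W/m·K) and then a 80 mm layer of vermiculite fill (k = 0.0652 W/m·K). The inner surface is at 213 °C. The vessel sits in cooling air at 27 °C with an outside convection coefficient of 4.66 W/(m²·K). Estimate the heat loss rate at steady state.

Q ≈ 54.9 W

For a spherical shell R = (1/r₁ − 1/r₂)/(4πk); film R = 1/(h·4πr²). In series:
R_brass shell = (1/0.125 − 1/0.141)/(4π×106) = 6.815×10^-4 K/W
R_ceramic-fibre blanket = (1/0.141 − 1/0.176)/(4π×0.117) = 0.9593 K/W
R_vermiculite fill = (1/0.176 − 1/0.256)/(4π×0.0652) = 2.167 K/W
R_outer film = 1/(h·4πr_o²) = 1/(4.66×4π×0.256²) = 0.2606 K/W
R_total = 3.388 K/W
Q = ΔT/R_total = 186/3.388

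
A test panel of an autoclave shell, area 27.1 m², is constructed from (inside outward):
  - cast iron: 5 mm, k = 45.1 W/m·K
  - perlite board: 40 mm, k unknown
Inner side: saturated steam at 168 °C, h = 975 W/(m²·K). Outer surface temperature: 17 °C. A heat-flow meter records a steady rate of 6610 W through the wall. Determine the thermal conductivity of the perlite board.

k ≈ 0.0647 W/(m·K)

Series thermal resistances:
R_inner film = 1/(h_i·A) = 1/(975×27.1) = 3.785×10^-5 K/W
R_cast iron = L/(kA) = 0.005/(45.1×27.1) = 4.091×10^-6 K/W
Sum of known resistances R_other = 4.194×10^-5 K/W
Total R = ΔT/Q = 151/6610 = 0.02284 K/W
R_perlite board = R_total − R_other = 0.0228 K/W
k = L/(R·A) = 0.04/(0.0228×27.1)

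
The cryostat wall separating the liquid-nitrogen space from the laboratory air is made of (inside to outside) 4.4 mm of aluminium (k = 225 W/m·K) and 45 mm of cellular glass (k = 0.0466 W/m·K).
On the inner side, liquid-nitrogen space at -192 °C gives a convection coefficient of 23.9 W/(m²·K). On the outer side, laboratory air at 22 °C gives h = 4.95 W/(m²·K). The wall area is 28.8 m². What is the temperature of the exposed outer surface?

T ≈ -13.7 °C

Series thermal resistances:
R_inner film = 1/(h_i·A) = 1/(23.9×28.8) = 0.001453 K/W
R_aluminium = L/(kA) = 0.0044/(225×28.8) = 6.79×10^-7 K/W
R_cellular glass = L/(kA) = 0.045/(0.0466×28.8) = 0.03353 K/W
R_outer film = 1/(h_o·A) = 1/(4.95×28.8) = 0.007015 K/W
R_total = 0.042 K/W;  Q = ΔT/R_total = 214/0.042 = 5095 W
T_interface = T_inner + Q·ΣR(inner→interface) = -192 + 5100×0.03498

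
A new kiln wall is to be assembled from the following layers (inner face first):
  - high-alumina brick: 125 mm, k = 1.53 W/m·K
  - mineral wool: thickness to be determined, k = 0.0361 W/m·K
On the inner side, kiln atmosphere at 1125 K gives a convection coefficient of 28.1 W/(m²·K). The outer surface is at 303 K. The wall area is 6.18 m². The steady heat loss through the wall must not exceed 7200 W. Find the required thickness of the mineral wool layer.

L ≈ 21.2 mm

Thermal resistances in series:
R_inner film = 1/(h_i·A) = 1/(28.1×6.18) = 0.005758 K/W
R_high-alumina brick = L/(kA) = 0.125/(1.53×6.18) = 0.01322 K/W
Sum of the known resistances R_other = 0.01898 K/W
Required total resistance R_tot = ΔT/Q_allow = 822/7200 = 0.1142 K/W
R_mineral wool = R_tot − R_other = 0.09519 K/W
L = R·k·A = 0.09519×0.0361×6.18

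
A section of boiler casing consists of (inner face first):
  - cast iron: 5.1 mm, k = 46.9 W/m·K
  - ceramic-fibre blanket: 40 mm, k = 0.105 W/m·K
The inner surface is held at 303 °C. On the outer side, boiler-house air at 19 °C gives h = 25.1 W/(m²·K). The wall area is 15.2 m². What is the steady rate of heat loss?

Q ≈ 10300 W

Model the wall as resistances in series:
R_cast iron = L/(kA) = 0.0051/(46.9×15.2) = 7.154×10^-6 K/W
R_ceramic-fibre blanket = L/(kA) = 0.04/(0.105×15.2) = 0.02506 K/W
R_outer film = 1/(h_o·A) = 1/(25.1×15.2) = 0.002621 K/W
R_total = 0.02769 K/W
Q = ΔT / R_total = 284 / 0.02769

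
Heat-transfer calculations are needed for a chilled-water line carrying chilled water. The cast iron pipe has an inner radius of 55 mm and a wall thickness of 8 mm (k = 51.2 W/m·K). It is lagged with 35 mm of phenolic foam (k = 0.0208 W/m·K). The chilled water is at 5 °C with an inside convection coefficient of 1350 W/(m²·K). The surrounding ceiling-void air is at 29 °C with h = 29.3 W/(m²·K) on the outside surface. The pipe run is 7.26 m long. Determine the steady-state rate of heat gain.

Radial resistances (cylindrical: R_cond = ln(r_o/r_i)/(2πkL), R_conv = 1/(h·2πrL)):
R_inner film = 1/(h_i·2πr₁L) = 1/(1350×2π×0.055×7.26) = 2.952×10^-4 K/W
R_cast iron pipe wall = ln(63/55)/(2π×51.2×7.26) = 5.815×10^-5 K/W
R_phenolic foam = ln(98/63)/(2π×0.0208×7.26) = 0.4657 K/W
R_outer film = 1/(h_o·2πr_oL) = 1/(29.3×2π×0.098×7.26) = 0.007635 K/W
R_total = 0.4737 K/W
Q = ΔT/R_total = 24/0.4737

Q ≈ 50.7 W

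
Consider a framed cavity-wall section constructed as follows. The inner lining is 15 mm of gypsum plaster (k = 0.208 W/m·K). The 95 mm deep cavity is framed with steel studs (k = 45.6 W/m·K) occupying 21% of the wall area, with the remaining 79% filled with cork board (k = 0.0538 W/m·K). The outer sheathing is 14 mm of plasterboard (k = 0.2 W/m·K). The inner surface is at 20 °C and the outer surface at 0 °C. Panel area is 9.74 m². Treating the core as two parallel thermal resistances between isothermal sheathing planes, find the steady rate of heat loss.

Q ≈ 1280 W

Sheathing layers in series; stud and cavity paths in parallel between them.
R_inner = 0.015/(0.208×9.74) = 0.007404 K/W
R_stud  = 0.095/(45.6×0.21×9.74) = 0.001019 K/W
R_cav   = 0.095/(0.0538×0.79×9.74) = 0.2295 K/W
1/R_core = 1/R_stud + 1/R_cav → R_core = 0.001014 K/W
R_outer = 0.014/(0.2×9.74) = 0.007187 K/W
R_total = 0.0156 K/W
Q = ΔT/R_total = 20/0.0156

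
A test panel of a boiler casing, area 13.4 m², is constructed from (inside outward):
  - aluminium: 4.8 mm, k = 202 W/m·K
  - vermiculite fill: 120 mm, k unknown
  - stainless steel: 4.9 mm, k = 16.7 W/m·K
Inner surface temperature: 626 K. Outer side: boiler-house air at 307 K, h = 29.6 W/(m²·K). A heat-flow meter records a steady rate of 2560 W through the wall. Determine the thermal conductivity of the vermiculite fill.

k ≈ 0.0734 W/(m·K)

Treating each layer as a thermal resistance in series:
R_aluminium = L/(kA) = 0.0048/(202×13.4) = 1.773×10^-6 K/W
R_stainless steel = L/(kA) = 0.0049/(16.7×13.4) = 2.19×10^-5 K/W
R_outer film = 1/(h_o·A) = 1/(29.6×13.4) = 0.002521 K/W
Sum of known resistances R_other = 0.002545 K/W
Total R = ΔT/Q = 319/2560 = 0.1246 K/W
R_vermiculite fill = R_total − R_other = 0.1221 K/W
k = L/(R·A) = 0.12/(0.1221×13.4)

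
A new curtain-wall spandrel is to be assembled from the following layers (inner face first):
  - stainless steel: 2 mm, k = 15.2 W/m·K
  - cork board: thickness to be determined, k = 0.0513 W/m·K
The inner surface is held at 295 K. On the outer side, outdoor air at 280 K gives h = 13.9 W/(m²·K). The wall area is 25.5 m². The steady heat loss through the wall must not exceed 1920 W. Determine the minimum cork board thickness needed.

Treating each layer as a thermal resistance in series:
R_stainless steel = L/(kA) = 0.002/(15.2×25.5) = 5.16×10^-6 K/W
R_outer film = 1/(h_o·A) = 1/(13.9×25.5) = 0.002821 K/W
Sum of the known resistances R_other = 0.002826 K/W
Required total resistance R_tot = ΔT/Q_allow = 15/1920 = 0.007812 K/W
R_cork board = R_tot − R_other = 0.004986 K/W
L = R·k·A = 0.004986×0.0513×25.5

L ≈ 6.52 mm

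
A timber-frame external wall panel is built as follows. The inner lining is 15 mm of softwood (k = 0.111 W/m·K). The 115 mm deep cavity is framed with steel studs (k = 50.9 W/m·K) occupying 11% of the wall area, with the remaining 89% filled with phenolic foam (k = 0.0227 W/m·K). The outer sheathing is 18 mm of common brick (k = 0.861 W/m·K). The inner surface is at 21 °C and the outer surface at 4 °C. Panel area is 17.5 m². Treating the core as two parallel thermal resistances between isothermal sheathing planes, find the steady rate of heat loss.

Q ≈ 1690 W

Sheathing layers in series; stud and cavity paths in parallel between them.
R_inner = 0.015/(0.111×17.5) = 0.007722 K/W
R_stud  = 0.115/(50.9×0.11×17.5) = 0.001174 K/W
R_cav   = 0.115/(0.0227×0.89×17.5) = 0.3253 K/W
1/R_core = 1/R_stud + 1/R_cav → R_core = 0.001169 K/W
R_outer = 0.018/(0.861×17.5) = 0.001195 K/W
R_total = 0.01009 K/W
Q = ΔT/R_total = 17/0.01009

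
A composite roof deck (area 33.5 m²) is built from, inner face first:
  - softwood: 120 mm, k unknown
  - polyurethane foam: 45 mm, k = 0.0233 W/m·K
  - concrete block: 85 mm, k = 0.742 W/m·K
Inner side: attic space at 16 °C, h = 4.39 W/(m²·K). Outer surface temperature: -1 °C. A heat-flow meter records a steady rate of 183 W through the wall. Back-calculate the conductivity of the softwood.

k ≈ 0.143 W/(m·K)

Thermal resistances in series:
R_inner film = 1/(h_i·A) = 1/(4.39×33.5) = 0.0068 K/W
R_polyurethane foam = L/(kA) = 0.045/(0.0233×33.5) = 0.05765 K/W
R_concrete block = L/(kA) = 0.085/(0.742×33.5) = 0.00342 K/W
Sum of known resistances R_other = 0.06787 K/W
Total R = ΔT/Q = 17/183 = 0.0929 K/W
R_softwood = R_total − R_other = 0.02503 K/W
k = L/(R·A) = 0.12/(0.02503×33.5)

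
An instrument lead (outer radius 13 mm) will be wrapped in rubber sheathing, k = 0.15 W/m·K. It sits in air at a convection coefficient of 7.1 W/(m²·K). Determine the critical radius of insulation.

r_cr ≈ 21.1 mm

For a cylinder r_cr = k/h = 0.15/7.1
r_cr = 21.1 mm; since the bare radius (13 mm) is below r_cr, adding a thin layer of insulation will *increase* heat loss.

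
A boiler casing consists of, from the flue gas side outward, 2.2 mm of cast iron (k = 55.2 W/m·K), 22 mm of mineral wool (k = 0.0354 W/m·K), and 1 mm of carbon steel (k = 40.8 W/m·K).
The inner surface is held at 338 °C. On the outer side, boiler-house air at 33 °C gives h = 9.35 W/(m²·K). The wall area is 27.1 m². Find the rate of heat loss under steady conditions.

Q ≈ 11300 W

Thermal resistances in series:
R_cast iron = L/(kA) = 0.0022/(55.2×27.1) = 1.471×10^-6 K/W
R_mineral wool = L/(kA) = 0.022/(0.0354×27.1) = 0.02293 K/W
R_carbon steel = L/(kA) = 0.001/(40.8×27.1) = 9.044×10^-7 K/W
R_outer film = 1/(h_o·A) = 1/(9.35×27.1) = 0.003947 K/W
R_total = 0.02688 K/W
Q = ΔT / R_total = 305 / 0.02688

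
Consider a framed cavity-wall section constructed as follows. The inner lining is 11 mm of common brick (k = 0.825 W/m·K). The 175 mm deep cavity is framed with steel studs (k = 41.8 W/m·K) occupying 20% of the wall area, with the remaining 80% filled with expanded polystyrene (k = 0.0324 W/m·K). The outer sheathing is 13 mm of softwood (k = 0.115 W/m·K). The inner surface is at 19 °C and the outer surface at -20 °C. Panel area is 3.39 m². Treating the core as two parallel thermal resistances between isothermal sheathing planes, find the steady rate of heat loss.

Q ≈ 898 W

Sheathing layers in series; stud and cavity paths in parallel between them.
R_inner = 0.011/(0.825×3.39) = 0.003933 K/W
R_stud  = 0.175/(41.8×0.2×3.39) = 0.006175 K/W
R_cav   = 0.175/(0.0324×0.8×3.39) = 1.992 K/W
1/R_core = 1/R_stud + 1/R_cav → R_core = 0.006156 K/W
R_outer = 0.013/(0.115×3.39) = 0.03335 K/W
R_total = 0.04344 K/W
Q = ΔT/R_total = 39/0.04344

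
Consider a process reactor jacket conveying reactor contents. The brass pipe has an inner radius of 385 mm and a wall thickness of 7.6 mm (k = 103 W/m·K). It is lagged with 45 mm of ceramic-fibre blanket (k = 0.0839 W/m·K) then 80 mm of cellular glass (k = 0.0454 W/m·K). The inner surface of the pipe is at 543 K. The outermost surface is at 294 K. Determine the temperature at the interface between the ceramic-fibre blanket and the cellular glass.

Treating each annulus and film as a series resistance:
R_brass pipe wall = ln(392.6/385)/(2π×103×1) = 3.021×10^-5 K/W
R_ceramic-fibre blanket = ln(437.6/392.6)/(2π×0.0839×1) = 0.2058 K/W
R_cellular glass = ln(517.6/437.6)/(2π×0.0454×1) = 0.5886 K/W
R_total = 0.7945 K/W
Q = ΔT/R_total = 249/0.7945
Q = 313 W/m
T_interface = T_inner − Q·ΣR(inner→interface) = 543 − 313×0.2059

T ≈ 478 K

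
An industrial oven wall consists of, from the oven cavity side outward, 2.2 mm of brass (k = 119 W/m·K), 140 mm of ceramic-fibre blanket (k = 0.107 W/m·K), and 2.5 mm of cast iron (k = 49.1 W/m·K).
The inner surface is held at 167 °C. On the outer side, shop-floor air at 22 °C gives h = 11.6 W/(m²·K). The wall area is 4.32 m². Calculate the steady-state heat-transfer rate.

Q ≈ 449 W

Using the resistance-network approach (series):
R_brass = L/(kA) = 0.0022/(119×4.32) = 4.279×10^-6 K/W
R_ceramic-fibre blanket = L/(kA) = 0.14/(0.107×4.32) = 0.3029 K/W
R_cast iron = L/(kA) = 0.0025/(49.1×4.32) = 1.179×10^-5 K/W
R_outer film = 1/(h_o·A) = 1/(11.6×4.32) = 0.01996 K/W
R_total = 0.3228 K/W
Q = ΔT / R_total = 145 / 0.3228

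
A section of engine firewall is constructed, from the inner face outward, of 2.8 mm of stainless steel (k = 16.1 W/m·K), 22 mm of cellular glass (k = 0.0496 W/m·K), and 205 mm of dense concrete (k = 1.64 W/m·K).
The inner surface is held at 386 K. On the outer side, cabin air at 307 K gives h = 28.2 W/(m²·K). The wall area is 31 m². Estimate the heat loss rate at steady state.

Model the wall as resistances in series:
R_stainless steel = L/(kA) = 0.0028/(16.1×31) = 5.61×10^-6 K/W
R_cellular glass = L/(kA) = 0.022/(0.0496×31) = 0.01431 K/W
R_dense concrete = L/(kA) = 0.205/(1.64×31) = 0.004032 K/W
R_outer film = 1/(h_o·A) = 1/(28.2×31) = 0.001144 K/W
R_total = 0.01949 K/W
Q = ΔT / R_total = 79 / 0.01949

Q ≈ 4050 W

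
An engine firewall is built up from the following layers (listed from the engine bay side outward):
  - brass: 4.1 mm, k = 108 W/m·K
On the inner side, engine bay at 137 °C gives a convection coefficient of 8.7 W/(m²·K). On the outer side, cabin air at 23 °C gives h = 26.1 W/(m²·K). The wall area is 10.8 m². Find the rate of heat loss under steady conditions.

Series thermal resistances:
R_inner film = 1/(h_i·A) = 1/(8.7×10.8) = 0.01064 K/W
R_brass = L/(kA) = 0.0041/(108×10.8) = 3.515×10^-6 K/W
R_outer film = 1/(h_o·A) = 1/(26.1×10.8) = 0.003548 K/W
R_total = 0.01419 K/W
Q = ΔT / R_total = 114 / 0.01419

Q ≈ 8030 W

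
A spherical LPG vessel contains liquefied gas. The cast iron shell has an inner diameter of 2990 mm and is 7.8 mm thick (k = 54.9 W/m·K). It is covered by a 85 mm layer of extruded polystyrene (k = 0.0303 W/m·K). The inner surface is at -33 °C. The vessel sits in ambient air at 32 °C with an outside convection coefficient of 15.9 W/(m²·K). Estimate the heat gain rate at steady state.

Q ≈ 680 W

For a spherical shell R = (1/r₁ − 1/r₂)/(4πk); film R = 1/(h·4πr²). In series:
R_cast iron shell = (1/1.495 − 1/1.5028)/(4π×54.9) = 5.032×10^-6 K/W
R_extruded polystyrene = (1/1.5028 − 1/1.5878)/(4π×0.0303) = 0.09356 K/W
R_outer film = 1/(h·4πr_o²) = 1/(15.9×4π×1.5878²) = 0.001985 K/W
R_total = 0.09555 K/W
Q = ΔT/R_total = 65/0.09555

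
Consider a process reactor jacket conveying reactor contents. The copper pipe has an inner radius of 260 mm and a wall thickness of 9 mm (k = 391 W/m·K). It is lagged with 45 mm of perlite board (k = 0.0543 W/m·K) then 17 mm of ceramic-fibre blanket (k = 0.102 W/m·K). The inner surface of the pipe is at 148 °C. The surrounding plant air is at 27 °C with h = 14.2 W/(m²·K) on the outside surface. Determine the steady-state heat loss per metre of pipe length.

q′ ≈ 212 W/m

Cylindrical conduction, so R = ln(r₂/r₁)/(2πkL) per layer, in series:
R_copper pipe wall = ln(269/260)/(2π×391×1) = 1.385×10^-5 K/W
R_perlite board = ln(314/269)/(2π×0.0543×1) = 0.4534 K/W
R_ceramic-fibre blanket = ln(331/314)/(2π×0.102×1) = 0.08227 K/W
R_outer film = 1/(h_o·2πr_oL) = 1/(14.2×2π×0.331×1) = 0.03386 K/W
R_total = 0.5695 K/W
Q = ΔT/R_total = 121/0.5695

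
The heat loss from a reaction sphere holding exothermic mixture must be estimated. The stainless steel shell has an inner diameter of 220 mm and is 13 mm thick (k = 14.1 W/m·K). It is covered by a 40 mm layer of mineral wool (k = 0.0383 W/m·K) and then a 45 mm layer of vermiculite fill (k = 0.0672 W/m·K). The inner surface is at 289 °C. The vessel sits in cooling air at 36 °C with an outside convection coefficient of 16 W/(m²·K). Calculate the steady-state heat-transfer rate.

Q ≈ 43.3 W

For a spherical shell R = (1/r₁ − 1/r₂)/(4πk); film R = 1/(h·4πr²). In series:
R_stainless steel shell = (1/0.11 − 1/0.123)/(4π×14.1) = 0.005423 K/W
R_mineral wool = (1/0.123 − 1/0.163)/(4π×0.0383) = 4.145 K/W
R_vermiculite fill = (1/0.163 − 1/0.208)/(4π×0.0672) = 1.572 K/W
R_outer film = 1/(h·4πr_o²) = 1/(16×4π×0.208²) = 0.115 K/W
R_total = 5.837 K/W
Q = ΔT/R_total = 253/5.837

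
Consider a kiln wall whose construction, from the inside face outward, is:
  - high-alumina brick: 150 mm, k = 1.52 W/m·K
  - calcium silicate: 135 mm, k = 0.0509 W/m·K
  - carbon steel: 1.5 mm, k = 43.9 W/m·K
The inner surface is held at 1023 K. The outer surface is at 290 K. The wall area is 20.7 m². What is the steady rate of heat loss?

Q ≈ 5520 W

Model the wall as resistances in series:
R_high-alumina brick = L/(kA) = 0.15/(1.52×20.7) = 0.004767 K/W
R_calcium silicate = L/(kA) = 0.135/(0.0509×20.7) = 0.1281 K/W
R_carbon steel = L/(kA) = 0.0015/(43.9×20.7) = 1.651×10^-6 K/W
R_total = 0.1329 K/W
Q = ΔT / R_total = 733 / 0.1329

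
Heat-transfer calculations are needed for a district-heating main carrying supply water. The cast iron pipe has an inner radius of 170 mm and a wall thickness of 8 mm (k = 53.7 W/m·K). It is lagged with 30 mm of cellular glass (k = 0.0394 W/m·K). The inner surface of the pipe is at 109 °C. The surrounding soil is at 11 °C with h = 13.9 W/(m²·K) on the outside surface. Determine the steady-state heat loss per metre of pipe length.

q′ ≈ 143 W/m

For a radial system each layer contributes R = ln(r_out/r_in)/(2πkL); films add R = 1/(hA).
R_cast iron pipe wall = ln(178/170)/(2π×53.7×1) = 1.363×10^-4 K/W
R_cellular glass = ln(208/178)/(2π×0.0394×1) = 0.6292 K/W
R_outer film = 1/(h_o·2πr_oL) = 1/(13.9×2π×0.208×1) = 0.05505 K/W
R_total = 0.6843 K/W
Q = ΔT/R_total = 98/0.6843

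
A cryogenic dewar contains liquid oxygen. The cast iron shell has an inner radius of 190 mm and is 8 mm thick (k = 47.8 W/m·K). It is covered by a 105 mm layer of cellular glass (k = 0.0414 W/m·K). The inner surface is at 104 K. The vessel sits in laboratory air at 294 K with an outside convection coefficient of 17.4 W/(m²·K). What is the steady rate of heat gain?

Q ≈ 55.6 W

For a spherical shell R = (1/r₁ − 1/r₂)/(4πk); film R = 1/(h·4πr²). In series:
R_cast iron shell = (1/0.19 − 1/0.198)/(4π×47.8) = 3.54×10^-4 K/W
R_cellular glass = (1/0.198 − 1/0.303)/(4π×0.0414) = 3.364 K/W
R_outer film = 1/(h·4πr_o²) = 1/(17.4×4π×0.303²) = 0.04981 K/W
R_total = 3.414 K/W
Q = ΔT/R_total = 190/3.414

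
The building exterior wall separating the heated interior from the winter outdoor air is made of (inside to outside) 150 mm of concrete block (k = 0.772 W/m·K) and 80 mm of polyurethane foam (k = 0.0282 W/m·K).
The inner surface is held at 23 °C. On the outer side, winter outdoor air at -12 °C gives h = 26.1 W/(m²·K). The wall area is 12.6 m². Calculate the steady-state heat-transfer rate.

Q ≈ 144 W

Treating each layer as a thermal resistance in series:
R_concrete block = L/(kA) = 0.15/(0.772×12.6) = 0.01542 K/W
R_polyurethane foam = L/(kA) = 0.08/(0.0282×12.6) = 0.2251 K/W
R_outer film = 1/(h_o·A) = 1/(26.1×12.6) = 0.003041 K/W
R_total = 0.2436 K/W
Q = ΔT / R_total = 35 / 0.2436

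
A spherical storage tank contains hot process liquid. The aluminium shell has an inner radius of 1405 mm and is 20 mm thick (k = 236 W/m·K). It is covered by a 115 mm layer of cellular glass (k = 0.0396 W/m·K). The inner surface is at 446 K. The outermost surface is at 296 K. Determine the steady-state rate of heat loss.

Spherical conduction: R = (1/r_in − 1/r_out)/(4πk) per layer; series-sum.
R_aluminium shell = (1/1.405 − 1/1.425)/(4π×236) = 3.368×10^-6 K/W
R_cellular glass = (1/1.425 − 1/1.54)/(4π×0.0396) = 0.1053 K/W
R_total = 0.1053 K/W
Q = ΔT/R_total = 150/0.1053

Q ≈ 1420 W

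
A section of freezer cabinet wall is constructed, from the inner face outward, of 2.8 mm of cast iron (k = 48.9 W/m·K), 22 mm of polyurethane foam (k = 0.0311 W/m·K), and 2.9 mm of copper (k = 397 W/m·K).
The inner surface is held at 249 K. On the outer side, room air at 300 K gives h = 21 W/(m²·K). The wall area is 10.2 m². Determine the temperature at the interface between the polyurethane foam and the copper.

Treating each layer as a thermal resistance in series:
R_cast iron = L/(kA) = 0.0028/(48.9×10.2) = 5.614×10^-6 K/W
R_polyurethane foam = L/(kA) = 0.022/(0.0311×10.2) = 0.06935 K/W
R_copper = L/(kA) = 0.0029/(397×10.2) = 7.162×10^-7 K/W
R_outer film = 1/(h_o·A) = 1/(21×10.2) = 0.004669 K/W
R_total = 0.07403 K/W;  Q = ΔT/R_total = 51/0.07403 = 688.9 W
T_interface = T_inner + Q·ΣR(inner→interface) = 249 + 689×0.06936

T ≈ 297 K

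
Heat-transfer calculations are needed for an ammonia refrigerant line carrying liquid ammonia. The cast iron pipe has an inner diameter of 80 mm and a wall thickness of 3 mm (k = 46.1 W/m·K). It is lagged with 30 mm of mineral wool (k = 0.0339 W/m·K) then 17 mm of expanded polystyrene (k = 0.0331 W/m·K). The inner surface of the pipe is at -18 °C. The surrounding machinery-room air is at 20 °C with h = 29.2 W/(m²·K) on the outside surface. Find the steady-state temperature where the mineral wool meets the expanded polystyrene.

Radial resistances (cylindrical: R_cond = ln(r_o/r_i)/(2πkL), R_conv = 1/(h·2πrL)):
R_cast iron pipe wall = ln(43/40)/(2π×46.1×1) = 2.497×10^-4 K/W
R_mineral wool = ln(73/43)/(2π×0.0339×1) = 2.485 K/W
R_expanded polystyrene = ln(90/73)/(2π×0.0331×1) = 1.007 K/W
R_outer film = 1/(h_o·2πr_oL) = 1/(29.2×2π×0.09×1) = 0.06056 K/W
R_total = 3.552 K/W
Q = ΔT/R_total = 38/3.552
Q = 10.7 W/m
T_interface = T_inner + Q·ΣR(inner→interface) = -18 + 10.7×2.485

T ≈ 8.58 °C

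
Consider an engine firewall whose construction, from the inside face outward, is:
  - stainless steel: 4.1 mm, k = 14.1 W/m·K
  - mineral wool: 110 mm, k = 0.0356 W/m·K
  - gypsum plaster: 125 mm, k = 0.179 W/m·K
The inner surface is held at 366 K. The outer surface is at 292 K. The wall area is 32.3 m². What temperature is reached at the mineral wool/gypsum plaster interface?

T ≈ 306 K

Series thermal resistances:
R_stainless steel = L/(kA) = 0.0041/(14.1×32.3) = 9.002×10^-6 K/W
R_mineral wool = L/(kA) = 0.11/(0.0356×32.3) = 0.09566 K/W
R_gypsum plaster = L/(kA) = 0.125/(0.179×32.3) = 0.02162 K/W
R_total = 0.1173 K/W;  Q = ΔT/R_total = 74/0.1173 = 630.9 W
T_interface = T_inner − Q·ΣR(inner→interface) = 366 − 631×0.09567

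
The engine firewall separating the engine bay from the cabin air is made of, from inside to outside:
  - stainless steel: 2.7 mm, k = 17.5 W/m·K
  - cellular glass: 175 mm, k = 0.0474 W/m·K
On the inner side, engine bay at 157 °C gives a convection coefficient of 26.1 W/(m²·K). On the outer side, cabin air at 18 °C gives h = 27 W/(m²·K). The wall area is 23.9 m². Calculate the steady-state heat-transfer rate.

Q ≈ 882 W

Series thermal resistances:
R_inner film = 1/(h_i·A) = 1/(26.1×23.9) = 0.001603 K/W
R_stainless steel = L/(kA) = 0.0027/(17.5×23.9) = 6.455×10^-6 K/W
R_cellular glass = L/(kA) = 0.175/(0.0474×23.9) = 0.1545 K/W
R_outer film = 1/(h_o·A) = 1/(27×23.9) = 0.00155 K/W
R_total = 0.1576 K/W
Q = ΔT / R_total = 139 / 0.1576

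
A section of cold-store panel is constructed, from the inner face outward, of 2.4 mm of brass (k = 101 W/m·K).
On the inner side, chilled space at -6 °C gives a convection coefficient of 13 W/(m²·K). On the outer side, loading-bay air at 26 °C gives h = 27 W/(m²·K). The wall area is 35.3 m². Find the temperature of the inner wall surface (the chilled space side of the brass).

T ≈ 15.6 °C

Model the wall as resistances in series:
R_inner film = 1/(h_i·A) = 1/(13×35.3) = 0.002179 K/W
R_brass = L/(kA) = 0.0024/(101×35.3) = 6.732×10^-7 K/W
R_outer film = 1/(h_o·A) = 1/(27×35.3) = 0.001049 K/W
R_total = 0.003229 K/W;  Q = ΔT/R_total = 32/0.003229 = 9910 W
T_interface = T_inner + Q·ΣR(inner→interface) = -6 + 9910×0.002179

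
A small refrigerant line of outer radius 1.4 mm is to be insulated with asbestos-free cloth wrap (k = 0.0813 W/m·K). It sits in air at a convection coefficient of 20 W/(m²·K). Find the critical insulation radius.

r_cr ≈ 4.07 mm

For a cylinder r_cr = k/h = 0.0813/20
r_cr = 4.07 mm; since the bare radius (1.4 mm) is below r_cr, adding a thin layer of insulation will *increase* heat loss.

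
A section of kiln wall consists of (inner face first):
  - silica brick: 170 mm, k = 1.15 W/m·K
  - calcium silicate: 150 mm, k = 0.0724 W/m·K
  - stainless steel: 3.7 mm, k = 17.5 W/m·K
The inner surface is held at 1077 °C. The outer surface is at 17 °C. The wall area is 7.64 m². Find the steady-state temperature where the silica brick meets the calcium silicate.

T ≈ 1010 °C

Model the wall as resistances in series:
R_silica brick = L/(kA) = 0.17/(1.15×7.64) = 0.01935 K/W
R_calcium silicate = L/(kA) = 0.15/(0.0724×7.64) = 0.2712 K/W
R_stainless steel = L/(kA) = 0.0037/(17.5×7.64) = 2.767×10^-5 K/W
R_total = 0.2906 K/W;  Q = ΔT/R_total = 1060/0.2906 = 3648 W
T_interface = T_inner − Q·ΣR(inner→interface) = 1077 − 3650×0.01935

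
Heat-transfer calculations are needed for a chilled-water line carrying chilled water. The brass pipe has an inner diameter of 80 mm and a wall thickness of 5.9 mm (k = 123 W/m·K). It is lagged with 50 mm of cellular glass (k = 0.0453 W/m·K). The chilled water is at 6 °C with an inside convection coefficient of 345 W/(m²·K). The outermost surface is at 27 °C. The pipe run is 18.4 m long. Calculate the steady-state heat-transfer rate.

For a radial system each layer contributes R = ln(r_out/r_in)/(2πkL); films add R = 1/(hA).
R_inner film = 1/(h_i·2πr₁L) = 1/(345×2π×0.04×18.4) = 6.268×10^-4 K/W
R_brass pipe wall = ln(45.9/40)/(2π×123×18.4) = 9.675×10^-6 K/W
R_cellular glass = ln(95.9/45.9)/(2π×0.0453×18.4) = 0.1407 K/W
R_total = 0.1413 K/W
Q = ΔT/R_total = 21/0.1413

Q ≈ 149 W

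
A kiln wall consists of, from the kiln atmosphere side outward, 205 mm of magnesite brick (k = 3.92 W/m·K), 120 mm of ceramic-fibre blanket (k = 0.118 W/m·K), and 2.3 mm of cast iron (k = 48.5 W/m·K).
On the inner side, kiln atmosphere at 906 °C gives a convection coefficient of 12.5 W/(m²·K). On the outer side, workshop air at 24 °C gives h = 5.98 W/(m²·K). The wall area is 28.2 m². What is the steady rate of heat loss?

Q ≈ 18900 W

Thermal resistances in series:
R_inner film = 1/(h_i·A) = 1/(12.5×28.2) = 0.002837 K/W
R_magnesite brick = L/(kA) = 0.205/(3.92×28.2) = 0.001854 K/W
R_ceramic-fibre blanket = L/(kA) = 0.12/(0.118×28.2) = 0.03606 K/W
R_cast iron = L/(kA) = 0.0023/(48.5×28.2) = 1.682×10^-6 K/W
R_outer film = 1/(h_o·A) = 1/(5.98×28.2) = 0.00593 K/W
R_total = 0.04668 K/W
Q = ΔT / R_total = 882 / 0.04668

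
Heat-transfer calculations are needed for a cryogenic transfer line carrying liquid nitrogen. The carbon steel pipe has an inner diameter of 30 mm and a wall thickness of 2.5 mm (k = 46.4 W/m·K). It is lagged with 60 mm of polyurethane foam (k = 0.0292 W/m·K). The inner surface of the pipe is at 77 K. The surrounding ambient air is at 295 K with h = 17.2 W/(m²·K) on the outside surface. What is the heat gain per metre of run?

q′ ≈ 26.5 W/m

For a radial system each layer contributes R = ln(r_out/r_in)/(2πkL); films add R = 1/(hA).
R_carbon steel pipe wall = ln(17.5/15)/(2π×46.4×1) = 5.287×10^-4 K/W
R_polyurethane foam = ln(77.5/17.5)/(2π×0.0292×1) = 8.111 K/W
R_outer film = 1/(h_o·2πr_oL) = 1/(17.2×2π×0.0775×1) = 0.1194 K/W
R_total = 8.231 K/W
Q = ΔT/R_total = 218/8.231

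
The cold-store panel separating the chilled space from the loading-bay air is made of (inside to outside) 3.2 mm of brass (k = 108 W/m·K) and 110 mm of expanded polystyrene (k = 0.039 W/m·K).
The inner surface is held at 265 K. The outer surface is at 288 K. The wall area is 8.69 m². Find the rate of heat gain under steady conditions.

Q ≈ 70.9 W

Model the wall as resistances in series:
R_brass = L/(kA) = 0.0032/(108×8.69) = 3.41×10^-6 K/W
R_expanded polystyrene = L/(kA) = 0.11/(0.039×8.69) = 0.3246 K/W
R_total = 0.3246 K/W
Q = ΔT / R_total = 23 / 0.3246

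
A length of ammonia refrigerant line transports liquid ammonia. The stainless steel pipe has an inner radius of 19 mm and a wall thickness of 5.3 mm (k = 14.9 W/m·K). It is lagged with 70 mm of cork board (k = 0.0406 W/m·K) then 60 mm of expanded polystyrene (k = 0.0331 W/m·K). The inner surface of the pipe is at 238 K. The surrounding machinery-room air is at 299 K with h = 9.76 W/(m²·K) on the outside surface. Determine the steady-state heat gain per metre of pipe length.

For a radial system each layer contributes R = ln(r_out/r_in)/(2πkL); films add R = 1/(hA).
R_stainless steel pipe wall = ln(24.3/19)/(2π×14.9×1) = 0.002628 K/W
R_cork board = ln(94.3/24.3)/(2π×0.0406×1) = 5.316 K/W
R_expanded polystyrene = ln(154.3/94.3)/(2π×0.0331×1) = 2.368 K/W
R_outer film = 1/(h_o·2πr_oL) = 1/(9.76×2π×0.1543×1) = 0.1057 K/W
R_total = 7.792 K/W
Q = ΔT/R_total = 61/7.792

q′ ≈ 7.83 W/m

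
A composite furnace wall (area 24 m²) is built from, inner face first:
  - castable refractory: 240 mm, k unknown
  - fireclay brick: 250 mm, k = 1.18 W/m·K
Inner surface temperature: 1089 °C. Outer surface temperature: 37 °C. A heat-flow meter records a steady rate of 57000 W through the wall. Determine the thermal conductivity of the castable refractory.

Using the resistance-network approach (series):
R_fireclay brick = L/(kA) = 0.25/(1.18×24) = 0.008828 K/W
Sum of known resistances R_other = 0.008828 K/W
Total R = ΔT/Q = 1052/57000 = 0.01846 K/W
R_castable refractory = R_total − R_other = 0.009628 K/W
k = L/(R·A) = 0.24/(0.009628×24)

k ≈ 1.04 W/(m·K)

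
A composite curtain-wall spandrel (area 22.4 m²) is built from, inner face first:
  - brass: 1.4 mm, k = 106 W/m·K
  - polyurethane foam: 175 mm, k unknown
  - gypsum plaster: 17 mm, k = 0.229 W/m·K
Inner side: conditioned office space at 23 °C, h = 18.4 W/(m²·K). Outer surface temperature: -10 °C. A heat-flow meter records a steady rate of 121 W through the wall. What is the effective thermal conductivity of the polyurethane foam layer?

k ≈ 0.0293 W/(m·K)

Series thermal resistances:
R_inner film = 1/(h_i·A) = 1/(18.4×22.4) = 0.002426 K/W
R_brass = L/(kA) = 0.0014/(106×22.4) = 5.896×10^-7 K/W
R_gypsum plaster = L/(kA) = 0.017/(0.229×22.4) = 0.003314 K/W
Sum of known resistances R_other = 0.005741 K/W
Total R = ΔT/Q = 33/121 = 0.2727 K/W
R_polyurethane foam = R_total − R_other = 0.267 K/W
k = L/(R·A) = 0.175/(0.267×22.4)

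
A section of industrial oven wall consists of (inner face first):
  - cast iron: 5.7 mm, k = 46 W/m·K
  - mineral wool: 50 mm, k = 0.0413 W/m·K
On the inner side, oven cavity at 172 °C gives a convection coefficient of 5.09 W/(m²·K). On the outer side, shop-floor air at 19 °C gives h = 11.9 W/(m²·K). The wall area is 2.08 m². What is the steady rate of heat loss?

Model the wall as resistances in series:
R_inner film = 1/(h_i·A) = 1/(5.09×2.08) = 0.09445 K/W
R_cast iron = L/(kA) = 0.0057/(46×2.08) = 5.957×10^-5 K/W
R_mineral wool = L/(kA) = 0.05/(0.0413×2.08) = 0.582 K/W
R_outer film = 1/(h_o·A) = 1/(11.9×2.08) = 0.0404 K/W
R_total = 0.717 K/W
Q = ΔT / R_total = 153 / 0.717

Q ≈ 213 W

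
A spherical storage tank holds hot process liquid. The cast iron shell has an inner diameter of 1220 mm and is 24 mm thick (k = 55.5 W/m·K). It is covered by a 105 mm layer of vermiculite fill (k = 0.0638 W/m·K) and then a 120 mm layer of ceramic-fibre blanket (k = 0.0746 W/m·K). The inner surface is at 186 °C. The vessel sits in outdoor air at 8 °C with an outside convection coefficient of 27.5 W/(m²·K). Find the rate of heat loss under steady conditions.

For a spherical shell R = (1/r₁ − 1/r₂)/(4πk); film R = 1/(h·4πr²). In series:
R_cast iron shell = (1/0.61 − 1/0.634)/(4π×55.5) = 8.898×10^-5 K/W
R_vermiculite fill = (1/0.634 − 1/0.739)/(4π×0.0638) = 0.2795 K/W
R_ceramic-fibre blanket = (1/0.739 − 1/0.859)/(4π×0.0746) = 0.2016 K/W
R_outer film = 1/(h·4πr_o²) = 1/(27.5×4π×0.859²) = 0.003922 K/W
R_total = 0.4852 K/W
Q = ΔT/R_total = 178/0.4852

Q ≈ 367 W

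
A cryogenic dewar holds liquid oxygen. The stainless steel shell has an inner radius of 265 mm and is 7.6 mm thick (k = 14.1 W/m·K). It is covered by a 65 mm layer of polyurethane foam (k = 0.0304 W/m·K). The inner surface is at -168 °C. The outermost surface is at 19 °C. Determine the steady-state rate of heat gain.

Spherical conduction: R = (1/r_in − 1/r_out)/(4πk) per layer; series-sum.
R_stainless steel shell = (1/0.265 − 1/0.2726)/(4π×14.1) = 5.938×10^-4 K/W
R_polyurethane foam = (1/0.2726 − 1/0.3376)/(4π×0.0304) = 1.849 K/W
R_total = 1.849 K/W
Q = ΔT/R_total = 187/1.849

Q ≈ 101 W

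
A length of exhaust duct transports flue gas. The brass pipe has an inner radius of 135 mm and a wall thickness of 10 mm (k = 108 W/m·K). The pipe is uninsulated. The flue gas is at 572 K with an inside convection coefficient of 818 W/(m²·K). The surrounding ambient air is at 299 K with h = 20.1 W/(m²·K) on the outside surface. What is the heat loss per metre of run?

Radial resistances (cylindrical: R_cond = ln(r_o/r_i)/(2πkL), R_conv = 1/(h·2πrL)):
R_inner film = 1/(h_i·2πr₁L) = 1/(818×2π×0.135×1) = 0.001441 K/W
R_brass pipe wall = ln(145/135)/(2π×108×1) = 1.053×10^-4 K/W
R_outer film = 1/(h_o·2πr_oL) = 1/(20.1×2π×0.145×1) = 0.05461 K/W
R_total = 0.05615 K/W
Q = ΔT/R_total = 273/0.05615

q′ ≈ 4860 W/m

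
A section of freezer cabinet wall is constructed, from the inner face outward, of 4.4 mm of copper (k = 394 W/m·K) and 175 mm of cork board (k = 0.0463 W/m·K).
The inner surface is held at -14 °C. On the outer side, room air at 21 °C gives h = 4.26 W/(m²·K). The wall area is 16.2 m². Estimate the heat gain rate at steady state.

Thermal resistances in series:
R_copper = L/(kA) = 0.0044/(394×16.2) = 6.894×10^-7 K/W
R_cork board = L/(kA) = 0.175/(0.0463×16.2) = 0.2333 K/W
R_outer film = 1/(h_o·A) = 1/(4.26×16.2) = 0.01449 K/W
R_total = 0.2478 K/W
Q = ΔT / R_total = 35 / 0.2478

Q ≈ 141 W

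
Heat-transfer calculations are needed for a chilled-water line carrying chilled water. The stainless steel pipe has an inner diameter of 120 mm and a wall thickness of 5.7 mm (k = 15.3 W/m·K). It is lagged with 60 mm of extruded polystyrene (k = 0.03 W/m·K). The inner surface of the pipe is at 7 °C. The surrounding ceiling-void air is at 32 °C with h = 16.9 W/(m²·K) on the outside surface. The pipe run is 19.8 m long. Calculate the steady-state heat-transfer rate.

Radial resistances (cylindrical: R_cond = ln(r_o/r_i)/(2πkL), R_conv = 1/(h·2πrL)):
R_stainless steel pipe wall = ln(65.7/60)/(2π×15.3×19.8) = 4.768×10^-5 K/W
R_extruded polystyrene = ln(125.7/65.7)/(2π×0.03×19.8) = 0.1738 K/W
R_outer film = 1/(h_o·2πr_oL) = 1/(16.9×2π×0.1257×19.8) = 0.003784 K/W
R_total = 0.1777 K/W
Q = ΔT/R_total = 25/0.1777

Q ≈ 141 W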